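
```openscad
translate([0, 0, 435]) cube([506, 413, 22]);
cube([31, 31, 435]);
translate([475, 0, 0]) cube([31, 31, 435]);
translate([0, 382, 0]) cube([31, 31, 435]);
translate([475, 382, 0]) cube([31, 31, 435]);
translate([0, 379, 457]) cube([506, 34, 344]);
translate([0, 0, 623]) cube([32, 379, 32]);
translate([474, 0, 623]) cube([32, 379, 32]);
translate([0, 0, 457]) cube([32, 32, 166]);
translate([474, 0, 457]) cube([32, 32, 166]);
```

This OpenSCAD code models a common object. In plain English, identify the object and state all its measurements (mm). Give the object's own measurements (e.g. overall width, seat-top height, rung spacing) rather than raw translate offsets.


A chair. The seat is a 506×413×22 mm slab with its top at z = 457 mm, on four 31×31 mm corner legs (flush with the seat edges, standing on z = 0). A flat backrest 34 mm thick, 344 mm tall, spans the full seat width and rises from the seat top along its +y edge, rear face flush with the rear of the seat. Two armrests of 32×32 mm section run along each side from the seat's front edge to the front of the backrest, top faces 198 mm above the seat top and outer faces flush with the seat's x-edges; a 32×32 mm post under the front of each armrest stands on the seat at the front corner.


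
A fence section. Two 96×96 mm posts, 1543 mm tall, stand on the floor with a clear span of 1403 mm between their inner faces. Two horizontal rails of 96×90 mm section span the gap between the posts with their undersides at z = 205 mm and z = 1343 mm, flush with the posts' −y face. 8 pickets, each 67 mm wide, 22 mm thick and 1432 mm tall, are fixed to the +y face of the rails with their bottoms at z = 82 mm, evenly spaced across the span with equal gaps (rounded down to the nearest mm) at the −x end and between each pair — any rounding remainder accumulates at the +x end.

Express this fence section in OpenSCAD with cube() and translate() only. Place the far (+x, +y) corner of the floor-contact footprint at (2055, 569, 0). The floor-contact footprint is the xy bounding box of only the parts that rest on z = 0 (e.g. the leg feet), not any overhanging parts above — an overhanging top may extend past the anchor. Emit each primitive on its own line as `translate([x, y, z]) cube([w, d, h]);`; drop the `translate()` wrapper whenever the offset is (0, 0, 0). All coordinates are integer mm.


translate([460, 473, 0]) cube([96, 96, 1543]);
translate([1959, 473, 0]) cube([96, 96, 1543]);
translate([556, 473, 205]) cube([1403, 96, 90]);
translate([556, 473, 1343]) cube([1403, 96, 90]);
translate([652, 569, 82]) cube([67, 22, 1432]);
translate([815, 569, 82]) cube([67, 22, 1432]);
translate([978, 569, 82]) cube([67, 22, 1432]);
translate([1141, 569, 82]) cube([67, 22, 1432]);
translate([1304, 569, 82]) cube([67, 22, 1432]);
translate([1467, 569, 82]) cube([67, 22, 1432]);
translate([1630, 569, 82]) cube([67, 22, 1432]);
translate([1793, 569, 82]) cube([67, 22, 1432]);


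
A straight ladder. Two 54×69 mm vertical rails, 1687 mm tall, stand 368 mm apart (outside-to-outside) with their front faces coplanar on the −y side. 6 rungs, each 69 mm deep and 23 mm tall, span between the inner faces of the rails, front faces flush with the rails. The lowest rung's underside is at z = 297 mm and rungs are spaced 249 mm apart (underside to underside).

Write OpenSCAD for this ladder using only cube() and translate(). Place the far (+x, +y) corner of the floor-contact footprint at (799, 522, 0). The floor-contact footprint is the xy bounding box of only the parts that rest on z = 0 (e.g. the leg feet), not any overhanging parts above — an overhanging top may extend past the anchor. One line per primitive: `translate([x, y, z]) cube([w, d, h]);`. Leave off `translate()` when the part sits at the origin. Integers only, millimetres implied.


translate([431, 453, 0]) cube([54, 69, 1687]);
translate([745, 453, 0]) cube([54, 69, 1687]);
translate([485, 453, 297]) cube([260, 69, 23]);
translate([485, 453, 546]) cube([260, 69, 23]);
translate([485, 453, 795]) cube([260, 69, 23]);
translate([485, 453, 1044]) cube([260, 69, 23]);
translate([485, 453, 1293]) cube([260, 69, 23]);
translate([485, 453, 1542]) cube([260, 69, 23]);


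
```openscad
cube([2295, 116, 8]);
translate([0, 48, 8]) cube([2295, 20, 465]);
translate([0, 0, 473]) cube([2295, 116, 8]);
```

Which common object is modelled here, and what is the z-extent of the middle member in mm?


An I-beam. The web height is 465 mm.

Two wide flanges with a thin centred web — an I-beam. Overall 481 mm minus two 8 mm flanges gives a web of 481 − 2·8 = 465 mm.


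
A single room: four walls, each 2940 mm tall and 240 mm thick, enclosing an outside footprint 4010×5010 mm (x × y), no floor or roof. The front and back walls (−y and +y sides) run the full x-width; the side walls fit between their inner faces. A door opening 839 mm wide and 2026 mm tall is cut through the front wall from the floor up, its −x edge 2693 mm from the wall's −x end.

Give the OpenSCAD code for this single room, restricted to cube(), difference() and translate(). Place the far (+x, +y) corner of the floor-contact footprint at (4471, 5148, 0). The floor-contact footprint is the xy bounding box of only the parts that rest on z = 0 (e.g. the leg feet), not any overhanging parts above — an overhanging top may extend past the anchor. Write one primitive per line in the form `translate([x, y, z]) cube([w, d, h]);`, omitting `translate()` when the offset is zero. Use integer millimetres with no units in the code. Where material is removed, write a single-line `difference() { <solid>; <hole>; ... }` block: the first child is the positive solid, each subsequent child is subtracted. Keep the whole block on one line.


difference() { translate([461, 138, 0]) cube([4010, 240, 2940]); translate([3154, 138, 0]) cube([839, 240, 2026]); }
translate([461, 4908, 0]) cube([4010, 240, 2940]);
translate([461, 378, 0]) cube([240, 4530, 2940]);
translate([4231, 378, 0]) cube([240, 4530, 2940]);


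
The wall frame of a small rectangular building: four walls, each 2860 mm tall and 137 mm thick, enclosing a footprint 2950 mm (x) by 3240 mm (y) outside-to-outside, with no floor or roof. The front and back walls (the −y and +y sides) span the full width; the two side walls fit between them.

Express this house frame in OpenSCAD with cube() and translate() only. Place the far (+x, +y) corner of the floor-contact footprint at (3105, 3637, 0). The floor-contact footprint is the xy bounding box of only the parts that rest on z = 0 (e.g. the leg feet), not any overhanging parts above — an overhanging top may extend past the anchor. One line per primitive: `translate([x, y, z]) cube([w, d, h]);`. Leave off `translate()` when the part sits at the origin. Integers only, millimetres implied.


translate([155, 397, 0]) cube([2950, 137, 2860]);
translate([155, 3500, 0]) cube([2950, 137, 2860]);
translate([155, 534, 0]) cube([137, 2966, 2860]);
translate([2968, 534, 0]) cube([137, 2966, 2860]);


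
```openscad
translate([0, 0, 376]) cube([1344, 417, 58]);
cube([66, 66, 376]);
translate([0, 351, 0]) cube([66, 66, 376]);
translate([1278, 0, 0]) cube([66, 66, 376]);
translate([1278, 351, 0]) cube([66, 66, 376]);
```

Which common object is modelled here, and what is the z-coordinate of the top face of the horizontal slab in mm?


A bench. The seat-top height is 434 mm.

A long slab on four corner posts — a bench. The slab sits at z = 376 with thickness 58, so the top is 376 + 58 = 434 mm.


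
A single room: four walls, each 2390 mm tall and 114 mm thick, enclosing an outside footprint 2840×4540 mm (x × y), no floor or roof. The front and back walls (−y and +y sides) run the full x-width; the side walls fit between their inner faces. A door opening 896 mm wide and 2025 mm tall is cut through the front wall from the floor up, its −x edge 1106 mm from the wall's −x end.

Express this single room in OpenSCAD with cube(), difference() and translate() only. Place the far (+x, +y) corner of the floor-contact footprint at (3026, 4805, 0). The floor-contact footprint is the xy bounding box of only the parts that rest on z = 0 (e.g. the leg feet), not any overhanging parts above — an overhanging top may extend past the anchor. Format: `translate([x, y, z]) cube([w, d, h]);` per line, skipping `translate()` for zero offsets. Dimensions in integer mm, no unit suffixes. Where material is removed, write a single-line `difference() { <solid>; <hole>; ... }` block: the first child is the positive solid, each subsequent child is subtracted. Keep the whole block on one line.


difference() { translate([186, 265, 0]) cube([2840, 114, 2390]); translate([1292, 265, 0]) cube([896, 114, 2025]); }
translate([186, 4691, 0]) cube([2840, 114, 2390]);
translate([186, 379, 0]) cube([114, 4312, 2390]);
translate([2912, 379, 0]) cube([114, 4312, 2390]);


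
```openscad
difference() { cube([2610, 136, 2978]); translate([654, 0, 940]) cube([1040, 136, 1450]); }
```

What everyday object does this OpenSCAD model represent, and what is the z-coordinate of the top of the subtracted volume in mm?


A wall with a window opening. The window head height is 2390 mm.

A wall with a rectangular opening subtracted — a window. Sill at z = 940, opening 1450 mm tall, so the head is at 940 + 1450 = 2390 mm.


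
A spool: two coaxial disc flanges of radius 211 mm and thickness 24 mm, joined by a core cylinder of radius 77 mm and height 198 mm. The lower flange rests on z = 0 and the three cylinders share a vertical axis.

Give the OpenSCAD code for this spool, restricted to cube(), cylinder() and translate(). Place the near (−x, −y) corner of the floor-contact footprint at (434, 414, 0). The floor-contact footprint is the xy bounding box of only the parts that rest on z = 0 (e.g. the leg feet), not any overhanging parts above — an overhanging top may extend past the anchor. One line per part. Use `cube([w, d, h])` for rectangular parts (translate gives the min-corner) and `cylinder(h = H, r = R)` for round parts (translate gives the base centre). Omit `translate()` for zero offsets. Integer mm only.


translate([645, 625, 0]) cylinder(h = 24, r = 211);
translate([645, 625, 24]) cylinder(h = 198, r = 77);
translate([645, 625, 222]) cylinder(h = 24, r = 211);


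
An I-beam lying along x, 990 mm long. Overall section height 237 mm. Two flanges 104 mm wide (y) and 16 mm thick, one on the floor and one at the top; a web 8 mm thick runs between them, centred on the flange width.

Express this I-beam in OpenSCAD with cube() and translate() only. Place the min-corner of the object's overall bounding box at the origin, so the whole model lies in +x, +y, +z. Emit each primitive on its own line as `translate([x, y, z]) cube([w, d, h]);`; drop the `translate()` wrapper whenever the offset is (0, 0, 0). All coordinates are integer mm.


cube([990, 104, 16]);
translate([0, 48, 16]) cube([990, 8, 205]);
translate([0, 0, 221]) cube([990, 104, 16]);


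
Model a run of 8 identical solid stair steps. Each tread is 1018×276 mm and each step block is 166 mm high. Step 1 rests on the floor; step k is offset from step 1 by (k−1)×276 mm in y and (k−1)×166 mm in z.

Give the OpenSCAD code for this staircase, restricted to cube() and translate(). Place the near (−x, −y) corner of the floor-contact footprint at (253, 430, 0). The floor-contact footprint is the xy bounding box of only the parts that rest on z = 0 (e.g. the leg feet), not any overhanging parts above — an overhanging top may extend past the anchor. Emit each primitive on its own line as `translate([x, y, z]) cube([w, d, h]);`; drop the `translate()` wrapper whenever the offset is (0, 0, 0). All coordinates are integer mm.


translate([253, 430, 0]) cube([1018, 276, 166]);
translate([253, 706, 166]) cube([1018, 276, 166]);
translate([253, 982, 332]) cube([1018, 276, 166]);
translate([253, 1258, 498]) cube([1018, 276, 166]);
translate([253, 1534, 664]) cube([1018, 276, 166]);
translate([253, 1810, 830]) cube([1018, 276, 166]);
translate([253, 2086, 996]) cube([1018, 276, 166]);
translate([253, 2362, 1162]) cube([1018, 276, 166]);


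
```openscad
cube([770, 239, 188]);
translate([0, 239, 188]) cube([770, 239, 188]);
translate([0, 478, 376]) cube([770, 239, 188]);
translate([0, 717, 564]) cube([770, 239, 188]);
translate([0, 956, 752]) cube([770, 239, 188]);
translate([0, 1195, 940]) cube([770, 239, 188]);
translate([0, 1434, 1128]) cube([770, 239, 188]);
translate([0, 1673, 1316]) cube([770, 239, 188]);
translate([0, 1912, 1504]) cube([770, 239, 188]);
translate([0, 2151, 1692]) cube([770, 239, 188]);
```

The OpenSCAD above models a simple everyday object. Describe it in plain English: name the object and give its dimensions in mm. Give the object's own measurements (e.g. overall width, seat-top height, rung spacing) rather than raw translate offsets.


A straight staircase of 10 solid steps. Each step is 770 mm wide (x), 239 mm deep (y, the going) and 188 mm tall (the rise). The first step rests on the floor; each subsequent step sits one going further in +y and one rise higher in +z, directly behind and above the previous step with no overlap.


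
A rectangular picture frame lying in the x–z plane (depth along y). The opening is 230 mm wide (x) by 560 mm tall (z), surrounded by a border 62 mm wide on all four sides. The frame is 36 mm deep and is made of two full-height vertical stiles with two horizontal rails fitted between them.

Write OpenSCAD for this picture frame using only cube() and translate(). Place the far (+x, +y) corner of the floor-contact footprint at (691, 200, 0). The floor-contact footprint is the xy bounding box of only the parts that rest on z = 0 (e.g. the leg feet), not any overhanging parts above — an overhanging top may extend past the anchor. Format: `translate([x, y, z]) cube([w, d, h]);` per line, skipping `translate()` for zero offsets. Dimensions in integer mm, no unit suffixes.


translate([337, 164, 0]) cube([62, 36, 684]);
translate([629, 164, 0]) cube([62, 36, 684]);
translate([399, 164, 0]) cube([230, 36, 62]);
translate([399, 164, 622]) cube([230, 36, 62]);


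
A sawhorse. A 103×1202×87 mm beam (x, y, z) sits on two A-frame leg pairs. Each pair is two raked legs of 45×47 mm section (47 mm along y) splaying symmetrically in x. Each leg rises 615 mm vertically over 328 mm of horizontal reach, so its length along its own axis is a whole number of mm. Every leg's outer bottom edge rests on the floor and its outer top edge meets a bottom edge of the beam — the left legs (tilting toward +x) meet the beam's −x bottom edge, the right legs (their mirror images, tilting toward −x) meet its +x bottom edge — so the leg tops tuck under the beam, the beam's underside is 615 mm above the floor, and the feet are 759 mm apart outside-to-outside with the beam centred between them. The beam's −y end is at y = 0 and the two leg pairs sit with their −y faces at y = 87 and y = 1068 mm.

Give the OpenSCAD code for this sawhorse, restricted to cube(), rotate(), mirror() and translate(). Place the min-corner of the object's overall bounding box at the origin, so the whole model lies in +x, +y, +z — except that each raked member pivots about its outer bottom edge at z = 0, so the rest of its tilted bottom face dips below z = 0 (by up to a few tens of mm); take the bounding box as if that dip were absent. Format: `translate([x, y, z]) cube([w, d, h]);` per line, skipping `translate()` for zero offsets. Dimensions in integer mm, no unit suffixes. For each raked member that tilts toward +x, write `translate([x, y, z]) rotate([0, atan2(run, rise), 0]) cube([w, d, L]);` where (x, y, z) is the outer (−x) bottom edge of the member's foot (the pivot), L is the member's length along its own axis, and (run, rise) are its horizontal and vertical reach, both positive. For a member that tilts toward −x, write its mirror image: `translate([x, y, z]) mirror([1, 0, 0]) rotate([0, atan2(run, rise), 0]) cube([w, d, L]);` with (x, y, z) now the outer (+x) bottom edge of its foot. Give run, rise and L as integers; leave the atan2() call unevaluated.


translate([328, 0, 615]) cube([103, 1202, 87]);
translate([0, 87, 0]) rotate([0, atan2(328, 615), 0]) cube([45, 47, 697]);
translate([759, 87, 0]) mirror([1, 0, 0]) rotate([0, atan2(328, 615), 0]) cube([45, 47, 697]);
translate([0, 1068, 0]) rotate([0, atan2(328, 615), 0]) cube([45, 47, 697]);
translate([759, 1068, 0]) mirror([1, 0, 0]) rotate([0, atan2(328, 615), 0]) cube([45, 47, 697]);


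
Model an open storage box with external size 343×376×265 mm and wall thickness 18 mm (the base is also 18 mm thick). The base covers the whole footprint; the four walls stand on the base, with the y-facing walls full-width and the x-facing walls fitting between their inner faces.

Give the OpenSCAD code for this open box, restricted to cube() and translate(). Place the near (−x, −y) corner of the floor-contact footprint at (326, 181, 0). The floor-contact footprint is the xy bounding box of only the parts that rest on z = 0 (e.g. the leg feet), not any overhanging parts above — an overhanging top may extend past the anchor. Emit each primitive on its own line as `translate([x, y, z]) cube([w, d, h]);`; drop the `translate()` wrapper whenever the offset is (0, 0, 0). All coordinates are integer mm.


translate([326, 181, 0]) cube([343, 376, 18]);
translate([326, 181, 18]) cube([343, 18, 247]);
translate([326, 539, 18]) cube([343, 18, 247]);
translate([326, 199, 18]) cube([18, 340, 247]);
translate([651, 199, 18]) cube([18, 340, 247]);


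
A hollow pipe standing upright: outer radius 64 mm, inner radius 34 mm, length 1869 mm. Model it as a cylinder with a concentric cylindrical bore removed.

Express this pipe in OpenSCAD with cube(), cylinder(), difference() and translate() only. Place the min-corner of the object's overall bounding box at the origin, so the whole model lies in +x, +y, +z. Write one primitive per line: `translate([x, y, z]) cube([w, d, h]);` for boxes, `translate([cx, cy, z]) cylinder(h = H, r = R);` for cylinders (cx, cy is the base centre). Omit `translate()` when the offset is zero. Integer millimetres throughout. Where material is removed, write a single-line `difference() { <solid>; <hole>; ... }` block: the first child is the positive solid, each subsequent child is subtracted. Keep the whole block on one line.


difference() { translate([64, 64, 0]) cylinder(h = 1869, r = 64); translate([64, 64, 0]) cylinder(h = 1869, r = 34); }


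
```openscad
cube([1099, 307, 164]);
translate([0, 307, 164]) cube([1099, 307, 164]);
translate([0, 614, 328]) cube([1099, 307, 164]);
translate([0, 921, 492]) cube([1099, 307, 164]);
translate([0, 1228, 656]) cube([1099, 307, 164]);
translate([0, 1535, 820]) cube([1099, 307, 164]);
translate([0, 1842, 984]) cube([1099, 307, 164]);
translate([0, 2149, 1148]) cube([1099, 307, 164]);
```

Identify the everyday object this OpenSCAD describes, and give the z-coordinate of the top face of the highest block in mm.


A staircase. The total rise is 1312 mm.

8 identical blocks, each offset up and back from the previous — a staircase. Each step is 164 mm tall and there are 8 of them, so the total rise is 8 × 164 = 1312 mm.


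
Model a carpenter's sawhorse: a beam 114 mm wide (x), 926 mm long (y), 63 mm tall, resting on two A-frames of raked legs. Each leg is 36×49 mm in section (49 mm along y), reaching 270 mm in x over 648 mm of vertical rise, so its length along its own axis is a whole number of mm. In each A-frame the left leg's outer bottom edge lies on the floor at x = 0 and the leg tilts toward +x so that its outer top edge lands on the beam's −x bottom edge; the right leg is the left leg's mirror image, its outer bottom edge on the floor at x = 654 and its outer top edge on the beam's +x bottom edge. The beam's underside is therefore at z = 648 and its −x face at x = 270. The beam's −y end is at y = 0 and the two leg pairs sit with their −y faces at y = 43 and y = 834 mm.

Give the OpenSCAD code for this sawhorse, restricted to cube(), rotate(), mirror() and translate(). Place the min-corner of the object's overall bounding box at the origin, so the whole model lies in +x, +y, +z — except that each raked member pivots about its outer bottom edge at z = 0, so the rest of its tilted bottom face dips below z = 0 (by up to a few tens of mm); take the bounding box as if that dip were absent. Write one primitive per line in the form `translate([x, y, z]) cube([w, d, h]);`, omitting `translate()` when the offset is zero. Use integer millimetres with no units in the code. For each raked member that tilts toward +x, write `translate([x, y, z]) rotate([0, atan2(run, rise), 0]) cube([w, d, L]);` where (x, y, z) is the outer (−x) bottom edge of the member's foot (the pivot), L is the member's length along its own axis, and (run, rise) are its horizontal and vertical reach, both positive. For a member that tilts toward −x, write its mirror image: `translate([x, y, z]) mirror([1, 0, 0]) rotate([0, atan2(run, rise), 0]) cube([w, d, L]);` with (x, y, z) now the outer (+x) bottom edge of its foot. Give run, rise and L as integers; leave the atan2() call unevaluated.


translate([270, 0, 648]) cube([114, 926, 63]);
translate([0, 43, 0]) rotate([0, atan2(270, 648), 0]) cube([36, 49, 702]);
translate([654, 43, 0]) mirror([1, 0, 0]) rotate([0, atan2(270, 648), 0]) cube([36, 49, 702]);
translate([0, 834, 0]) rotate([0, atan2(270, 648), 0]) cube([36, 49, 702]);
translate([654, 834, 0]) mirror([1, 0, 0]) rotate([0, atan2(270, 648), 0]) cube([36, 49, 702]);


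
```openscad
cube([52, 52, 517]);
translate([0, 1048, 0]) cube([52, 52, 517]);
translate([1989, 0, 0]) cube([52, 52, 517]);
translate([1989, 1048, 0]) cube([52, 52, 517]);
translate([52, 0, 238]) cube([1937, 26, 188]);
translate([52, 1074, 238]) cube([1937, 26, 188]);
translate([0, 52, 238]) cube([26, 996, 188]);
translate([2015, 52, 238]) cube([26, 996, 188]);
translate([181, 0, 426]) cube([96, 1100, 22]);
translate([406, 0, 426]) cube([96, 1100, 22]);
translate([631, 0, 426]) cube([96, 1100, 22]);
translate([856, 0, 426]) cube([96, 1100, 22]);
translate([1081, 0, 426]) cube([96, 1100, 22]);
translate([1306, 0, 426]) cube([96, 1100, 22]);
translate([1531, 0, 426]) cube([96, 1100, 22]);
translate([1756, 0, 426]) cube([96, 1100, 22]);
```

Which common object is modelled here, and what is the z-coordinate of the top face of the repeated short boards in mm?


A bed frame. The slat-top height is 448 mm.

Four posts, four rails, and a row of slats — a bed frame. Slats sit on the rails at z = 238 + 188 = 426; with slat thickness 22, the top is 448 mm.


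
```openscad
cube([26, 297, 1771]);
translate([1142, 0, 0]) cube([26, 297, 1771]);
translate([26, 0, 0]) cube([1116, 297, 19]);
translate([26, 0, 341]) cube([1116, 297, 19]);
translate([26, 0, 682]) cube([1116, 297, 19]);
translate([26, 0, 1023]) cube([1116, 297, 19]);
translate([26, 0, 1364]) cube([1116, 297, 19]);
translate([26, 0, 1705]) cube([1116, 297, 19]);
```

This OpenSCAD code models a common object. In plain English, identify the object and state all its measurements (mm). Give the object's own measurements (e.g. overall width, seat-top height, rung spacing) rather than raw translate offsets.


An open bookshelf. Two side panels, each 26 mm thick, 297 mm deep and 1771 mm tall, stand 1168 mm apart (outside-to-outside). Between them sit 6 shelves, each 19 mm thick and 297 mm deep, spanning the full gap between the sides. The bottom shelf rests on the floor (its underside at z = 0) and the clear gap between one shelf's top and the next shelf's underside is 322 mm.


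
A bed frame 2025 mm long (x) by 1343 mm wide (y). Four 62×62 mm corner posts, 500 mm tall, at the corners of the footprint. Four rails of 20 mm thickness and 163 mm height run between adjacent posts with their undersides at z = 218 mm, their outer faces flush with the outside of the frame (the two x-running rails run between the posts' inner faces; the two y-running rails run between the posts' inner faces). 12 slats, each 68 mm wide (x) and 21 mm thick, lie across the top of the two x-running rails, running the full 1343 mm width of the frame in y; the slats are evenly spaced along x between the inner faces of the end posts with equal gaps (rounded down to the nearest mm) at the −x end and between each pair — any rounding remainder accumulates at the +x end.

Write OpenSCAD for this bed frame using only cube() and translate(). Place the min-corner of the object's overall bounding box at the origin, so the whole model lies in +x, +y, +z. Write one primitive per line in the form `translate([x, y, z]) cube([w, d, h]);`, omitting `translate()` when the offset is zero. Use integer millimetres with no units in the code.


cube([62, 62, 500]);
translate([0, 1281, 0]) cube([62, 62, 500]);
translate([1963, 0, 0]) cube([62, 62, 500]);
translate([1963, 1281, 0]) cube([62, 62, 500]);
translate([62, 0, 218]) cube([1901, 20, 163]);
translate([62, 1323, 218]) cube([1901, 20, 163]);
translate([0, 62, 218]) cube([20, 1219, 163]);
translate([2005, 62, 218]) cube([20, 1219, 163]);
translate([145, 0, 381]) cube([68, 1343, 21]);
translate([296, 0, 381]) cube([68, 1343, 21]);
translate([447, 0, 381]) cube([68, 1343, 21]);
translate([598, 0, 381]) cube([68, 1343, 21]);
translate([749, 0, 381]) cube([68, 1343, 21]);
translate([900, 0, 381]) cube([68, 1343, 21]);
translate([1051, 0, 381]) cube([68, 1343, 21]);
translate([1202, 0, 381]) cube([68, 1343, 21]);
translate([1353, 0, 381]) cube([68, 1343, 21]);
translate([1504, 0, 381]) cube([68, 1343, 21]);
translate([1655, 0, 381]) cube([68, 1343, 21]);
translate([1806, 0, 381]) cube([68, 1343, 21]);


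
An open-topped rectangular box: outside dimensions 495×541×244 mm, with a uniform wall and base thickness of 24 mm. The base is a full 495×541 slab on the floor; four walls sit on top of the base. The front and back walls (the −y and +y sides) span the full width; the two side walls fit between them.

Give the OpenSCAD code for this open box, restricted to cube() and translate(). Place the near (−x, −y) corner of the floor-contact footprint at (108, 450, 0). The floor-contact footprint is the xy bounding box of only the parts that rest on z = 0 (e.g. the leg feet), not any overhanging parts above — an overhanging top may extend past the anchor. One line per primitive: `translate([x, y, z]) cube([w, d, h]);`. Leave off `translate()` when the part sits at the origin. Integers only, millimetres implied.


translate([108, 450, 0]) cube([495, 541, 24]);
translate([108, 450, 24]) cube([495, 24, 220]);
translate([108, 967, 24]) cube([495, 24, 220]);
translate([108, 474, 24]) cube([24, 493, 220]);
translate([579, 474, 24]) cube([24, 493, 220]);


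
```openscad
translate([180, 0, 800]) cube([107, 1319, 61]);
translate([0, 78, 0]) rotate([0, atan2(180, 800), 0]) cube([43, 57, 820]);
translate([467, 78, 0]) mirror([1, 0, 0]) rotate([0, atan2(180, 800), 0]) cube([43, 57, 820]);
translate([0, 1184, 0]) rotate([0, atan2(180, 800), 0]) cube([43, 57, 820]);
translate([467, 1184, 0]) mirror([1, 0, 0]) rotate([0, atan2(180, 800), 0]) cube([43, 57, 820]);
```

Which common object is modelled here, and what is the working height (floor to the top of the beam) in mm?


A sawhorse. The overall height is 861 mm.

A beam across two mirrored pairs of raked legs — a sawhorse. The beam's underside is at z = 800 (matching the legs' vertical rise in atan2(180, 800)) and the beam is 61 mm tall, so its top is at 800 + 61 = 861 mm. The raked legs top out at the beam's underside, so that is the highest point.


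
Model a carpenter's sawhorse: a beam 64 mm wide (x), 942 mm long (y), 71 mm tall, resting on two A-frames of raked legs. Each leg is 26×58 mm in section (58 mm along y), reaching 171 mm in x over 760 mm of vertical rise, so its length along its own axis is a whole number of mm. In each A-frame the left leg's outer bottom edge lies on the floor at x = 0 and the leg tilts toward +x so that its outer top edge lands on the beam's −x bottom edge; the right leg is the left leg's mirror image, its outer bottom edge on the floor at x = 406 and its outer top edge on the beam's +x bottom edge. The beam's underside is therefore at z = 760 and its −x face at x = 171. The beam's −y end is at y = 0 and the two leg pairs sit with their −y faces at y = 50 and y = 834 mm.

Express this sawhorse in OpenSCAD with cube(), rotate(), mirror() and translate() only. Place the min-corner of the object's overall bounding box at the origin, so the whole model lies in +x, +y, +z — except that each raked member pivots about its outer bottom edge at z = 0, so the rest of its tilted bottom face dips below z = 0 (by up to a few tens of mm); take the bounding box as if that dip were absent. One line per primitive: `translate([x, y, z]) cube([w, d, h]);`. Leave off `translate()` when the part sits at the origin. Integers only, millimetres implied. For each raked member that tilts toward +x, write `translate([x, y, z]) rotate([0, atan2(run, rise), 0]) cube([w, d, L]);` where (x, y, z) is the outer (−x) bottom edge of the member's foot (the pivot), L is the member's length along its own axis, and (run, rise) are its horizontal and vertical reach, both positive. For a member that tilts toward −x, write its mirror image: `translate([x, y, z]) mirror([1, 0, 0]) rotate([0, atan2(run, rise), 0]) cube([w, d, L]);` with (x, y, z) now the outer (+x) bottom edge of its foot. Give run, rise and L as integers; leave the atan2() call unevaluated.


// leg length = √(171² + 760²) = 779
// right-leg outer foot x = 2·171 + 64 = 406
// beam min-corner = (171, 0, 760)
translate([171, 0, 760]) cube([64, 942, 71]);
translate([0, 50, 0]) rotate([0, atan2(171, 760), 0]) cube([26, 58, 779]);
translate([406, 50, 0]) mirror([1, 0, 0]) rotate([0, atan2(171, 760), 0]) cube([26, 58, 779]);
translate([0, 834, 0]) rotate([0, atan2(171, 760), 0]) cube([26, 58, 779]);
translate([406, 834, 0]) mirror([1, 0, 0]) rotate([0, atan2(171, 760), 0]) cube([26, 58, 779]);


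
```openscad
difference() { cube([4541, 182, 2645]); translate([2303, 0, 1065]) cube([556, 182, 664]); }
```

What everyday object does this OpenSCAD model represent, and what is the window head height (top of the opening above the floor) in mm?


A wall with a window opening. The window head height is 1729 mm.

A wall with a rectangular opening subtracted — a window. Sill at z = 1065, opening 664 mm tall, so the head is at 1065 + 664 = 1729 mm.


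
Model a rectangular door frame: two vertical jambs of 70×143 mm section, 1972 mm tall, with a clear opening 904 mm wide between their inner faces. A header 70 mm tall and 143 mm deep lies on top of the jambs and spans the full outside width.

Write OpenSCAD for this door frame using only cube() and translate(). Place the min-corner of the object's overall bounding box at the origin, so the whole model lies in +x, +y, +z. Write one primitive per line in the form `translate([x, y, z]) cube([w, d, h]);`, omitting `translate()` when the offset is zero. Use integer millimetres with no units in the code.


cube([70, 143, 1972]);
translate([974, 0, 0]) cube([70, 143, 1972]);
translate([0, 0, 1972]) cube([1044, 143, 70]);


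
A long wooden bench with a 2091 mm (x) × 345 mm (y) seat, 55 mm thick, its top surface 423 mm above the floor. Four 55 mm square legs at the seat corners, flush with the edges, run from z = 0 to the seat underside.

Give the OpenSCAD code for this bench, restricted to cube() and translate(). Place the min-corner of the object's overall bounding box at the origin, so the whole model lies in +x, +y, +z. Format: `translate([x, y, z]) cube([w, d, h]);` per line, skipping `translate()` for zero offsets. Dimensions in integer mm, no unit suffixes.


translate([0, 0, 368]) cube([2091, 345, 55]);
cube([55, 55, 368]);
translate([0, 290, 0]) cube([55, 55, 368]);
translate([2036, 0, 0]) cube([55, 55, 368]);
translate([2036, 290, 0]) cube([55, 55, 368]);


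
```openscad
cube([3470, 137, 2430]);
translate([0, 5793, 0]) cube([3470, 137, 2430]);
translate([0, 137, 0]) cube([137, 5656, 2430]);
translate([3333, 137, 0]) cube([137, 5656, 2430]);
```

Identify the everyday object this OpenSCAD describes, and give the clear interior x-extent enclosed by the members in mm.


A house (or room) frame. The interior width is 3196 mm.

Four 2430 mm walls enclosing a rectangle with no floor or roof — a room or house frame. Outside width is 3470 mm and wall thickness is 137 mm, so the interior width is 3470 − 2 × 137 = 3196 mm.


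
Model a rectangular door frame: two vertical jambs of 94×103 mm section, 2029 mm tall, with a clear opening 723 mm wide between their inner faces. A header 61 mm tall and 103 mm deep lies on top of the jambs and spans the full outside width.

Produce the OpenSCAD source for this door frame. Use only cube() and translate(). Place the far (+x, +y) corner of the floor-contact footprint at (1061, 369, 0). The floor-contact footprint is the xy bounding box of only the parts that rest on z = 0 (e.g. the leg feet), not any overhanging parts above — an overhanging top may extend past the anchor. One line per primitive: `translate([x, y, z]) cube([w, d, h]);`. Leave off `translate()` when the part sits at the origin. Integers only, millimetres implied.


translate([150, 266, 0]) cube([94, 103, 2029]);
translate([967, 266, 0]) cube([94, 103, 2029]);
translate([150, 266, 2029]) cube([911, 103, 61]);


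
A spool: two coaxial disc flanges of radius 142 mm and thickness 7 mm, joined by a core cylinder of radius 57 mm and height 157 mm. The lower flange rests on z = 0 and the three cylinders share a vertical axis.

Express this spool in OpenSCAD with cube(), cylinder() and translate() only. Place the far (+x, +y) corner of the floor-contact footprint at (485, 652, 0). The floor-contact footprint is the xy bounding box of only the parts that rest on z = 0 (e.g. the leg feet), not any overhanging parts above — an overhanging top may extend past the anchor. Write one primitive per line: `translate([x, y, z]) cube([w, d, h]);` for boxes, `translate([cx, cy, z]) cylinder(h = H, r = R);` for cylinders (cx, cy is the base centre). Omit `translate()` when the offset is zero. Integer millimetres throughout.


translate([343, 510, 0]) cylinder(h = 7, r = 142);
translate([343, 510, 7]) cylinder(h = 157, r = 57);
translate([343, 510, 164]) cylinder(h = 7, r = 142);


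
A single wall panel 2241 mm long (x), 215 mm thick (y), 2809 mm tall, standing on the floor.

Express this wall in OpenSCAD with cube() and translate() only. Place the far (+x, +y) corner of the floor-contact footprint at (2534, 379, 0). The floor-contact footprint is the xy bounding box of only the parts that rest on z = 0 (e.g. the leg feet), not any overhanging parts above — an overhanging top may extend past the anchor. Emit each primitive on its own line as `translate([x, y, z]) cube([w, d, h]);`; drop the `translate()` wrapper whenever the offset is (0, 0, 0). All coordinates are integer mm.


translate([293, 164, 0]) cube([2241, 215, 2809]);


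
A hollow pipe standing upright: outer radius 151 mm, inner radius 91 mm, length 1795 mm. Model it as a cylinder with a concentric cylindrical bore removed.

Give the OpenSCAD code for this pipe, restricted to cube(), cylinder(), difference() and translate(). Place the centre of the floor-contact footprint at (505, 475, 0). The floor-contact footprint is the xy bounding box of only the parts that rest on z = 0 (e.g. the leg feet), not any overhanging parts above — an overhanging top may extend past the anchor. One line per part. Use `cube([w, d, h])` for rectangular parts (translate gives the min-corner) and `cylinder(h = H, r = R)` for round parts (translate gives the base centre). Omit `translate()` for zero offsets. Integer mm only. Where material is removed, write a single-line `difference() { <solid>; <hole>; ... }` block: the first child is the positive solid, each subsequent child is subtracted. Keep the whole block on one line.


difference() { translate([505, 475, 0]) cylinder(h = 1795, r = 151); translate([505, 475, 0]) cylinder(h = 1795, r = 91); }


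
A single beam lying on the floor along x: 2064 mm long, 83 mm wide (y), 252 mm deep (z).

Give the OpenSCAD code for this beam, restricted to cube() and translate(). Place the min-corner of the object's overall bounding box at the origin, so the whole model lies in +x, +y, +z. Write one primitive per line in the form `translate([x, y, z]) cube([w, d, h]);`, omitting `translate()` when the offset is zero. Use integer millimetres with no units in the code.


cube([2064, 83, 252]);


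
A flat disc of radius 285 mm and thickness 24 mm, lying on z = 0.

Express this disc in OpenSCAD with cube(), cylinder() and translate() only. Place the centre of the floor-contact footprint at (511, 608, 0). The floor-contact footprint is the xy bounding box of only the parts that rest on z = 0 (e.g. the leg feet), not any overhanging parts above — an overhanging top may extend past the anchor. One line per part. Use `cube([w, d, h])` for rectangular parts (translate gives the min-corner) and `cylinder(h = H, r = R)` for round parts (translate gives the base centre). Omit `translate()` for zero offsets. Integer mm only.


translate([511, 608, 0]) cylinder(h = 24, r = 285);


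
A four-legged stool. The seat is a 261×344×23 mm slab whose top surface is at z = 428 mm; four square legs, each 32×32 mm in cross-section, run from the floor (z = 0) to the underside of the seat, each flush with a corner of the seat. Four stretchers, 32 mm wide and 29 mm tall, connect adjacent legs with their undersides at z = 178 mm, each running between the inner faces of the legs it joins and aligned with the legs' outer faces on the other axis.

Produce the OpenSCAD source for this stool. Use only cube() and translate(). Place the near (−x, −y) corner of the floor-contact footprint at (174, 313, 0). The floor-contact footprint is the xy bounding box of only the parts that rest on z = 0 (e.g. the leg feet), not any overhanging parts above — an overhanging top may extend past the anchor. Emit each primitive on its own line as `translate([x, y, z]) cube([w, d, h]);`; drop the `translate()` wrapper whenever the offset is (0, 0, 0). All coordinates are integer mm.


translate([174, 313, 405]) cube([261, 344, 23]);
translate([174, 313, 0]) cube([32, 32, 405]);
translate([403, 313, 0]) cube([32, 32, 405]);
translate([174, 625, 0]) cube([32, 32, 405]);
translate([403, 625, 0]) cube([32, 32, 405]);
translate([206, 313, 178]) cube([197, 32, 29]);
translate([206, 625, 178]) cube([197, 32, 29]);
translate([174, 345, 178]) cube([32, 280, 29]);
translate([403, 345, 178]) cube([32, 280, 29]);


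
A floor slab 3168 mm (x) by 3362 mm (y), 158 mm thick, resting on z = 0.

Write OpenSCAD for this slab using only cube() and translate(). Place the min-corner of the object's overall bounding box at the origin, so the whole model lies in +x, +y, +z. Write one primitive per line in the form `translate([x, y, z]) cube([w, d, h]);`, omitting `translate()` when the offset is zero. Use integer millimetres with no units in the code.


cube([3168, 3362, 158]);


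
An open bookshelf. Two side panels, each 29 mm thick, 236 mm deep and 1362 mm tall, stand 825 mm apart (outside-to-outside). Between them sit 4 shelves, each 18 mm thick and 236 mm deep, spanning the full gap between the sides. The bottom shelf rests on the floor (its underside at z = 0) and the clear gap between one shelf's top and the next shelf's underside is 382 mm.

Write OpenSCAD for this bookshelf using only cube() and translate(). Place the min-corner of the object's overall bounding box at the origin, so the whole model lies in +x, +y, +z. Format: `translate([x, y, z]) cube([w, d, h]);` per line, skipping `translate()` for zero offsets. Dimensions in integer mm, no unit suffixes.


cube([29, 236, 1362]);
translate([796, 0, 0]) cube([29, 236, 1362]);
translate([29, 0, 0]) cube([767, 236, 18]);
translate([29, 0, 400]) cube([767, 236, 18]);
translate([29, 0, 800]) cube([767, 236, 18]);
translate([29, 0, 1200]) cube([767, 236, 18]);


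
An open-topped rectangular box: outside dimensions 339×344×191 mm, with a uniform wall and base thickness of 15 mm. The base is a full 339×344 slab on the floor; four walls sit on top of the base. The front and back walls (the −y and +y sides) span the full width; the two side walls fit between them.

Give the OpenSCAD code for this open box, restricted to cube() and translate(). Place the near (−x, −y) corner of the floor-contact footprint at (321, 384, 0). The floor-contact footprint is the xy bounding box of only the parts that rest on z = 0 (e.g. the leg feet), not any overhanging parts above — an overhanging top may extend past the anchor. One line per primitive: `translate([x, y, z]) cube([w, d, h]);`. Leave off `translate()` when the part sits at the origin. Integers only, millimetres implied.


translate([321, 384, 0]) cube([339, 344, 15]);
translate([321, 384, 15]) cube([339, 15, 176]);
translate([321, 713, 15]) cube([339, 15, 176]);
translate([321, 399, 15]) cube([15, 314, 176]);
translate([645, 399, 15]) cube([15, 314, 176]);
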